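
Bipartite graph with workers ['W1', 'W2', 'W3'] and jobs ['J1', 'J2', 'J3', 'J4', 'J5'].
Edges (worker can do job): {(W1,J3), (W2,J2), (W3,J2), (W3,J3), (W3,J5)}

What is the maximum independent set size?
Maximum independent set = 5

By König's theorem:
- Min vertex cover = Max matching = 3
- Max independent set = Total vertices - Min vertex cover
- Max independent set = 8 - 3 = 5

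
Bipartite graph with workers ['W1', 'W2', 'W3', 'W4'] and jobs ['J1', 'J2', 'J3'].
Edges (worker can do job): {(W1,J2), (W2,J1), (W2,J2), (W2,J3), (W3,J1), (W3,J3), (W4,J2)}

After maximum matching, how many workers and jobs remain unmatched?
Unmatched: 1 workers, 0 jobs

Maximum matching size: 3
Workers: 4 total, 3 matched, 1 unmatched
Jobs: 3 total, 3 matched, 0 unmatched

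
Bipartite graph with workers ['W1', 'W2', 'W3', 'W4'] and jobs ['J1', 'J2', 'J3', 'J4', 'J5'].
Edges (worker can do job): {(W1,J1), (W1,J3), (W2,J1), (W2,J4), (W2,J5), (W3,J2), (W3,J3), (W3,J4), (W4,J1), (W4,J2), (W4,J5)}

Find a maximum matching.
Matching: {(W1,J3), (W2,J5), (W3,J4), (W4,J2)}

Maximum matching (size 4):
  W1 → J3
  W2 → J5
  W3 → J4
  W4 → J2

Each worker is assigned to at most one job, and each job to at most one worker.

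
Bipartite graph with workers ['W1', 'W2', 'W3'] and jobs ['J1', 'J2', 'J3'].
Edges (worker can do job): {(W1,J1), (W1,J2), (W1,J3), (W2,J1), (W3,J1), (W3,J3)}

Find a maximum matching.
Matching: {(W1,J2), (W2,J1), (W3,J3)}

Maximum matching (size 3):
  W1 → J2
  W2 → J1
  W3 → J3

Each worker is assigned to at most one job, and each job to at most one worker.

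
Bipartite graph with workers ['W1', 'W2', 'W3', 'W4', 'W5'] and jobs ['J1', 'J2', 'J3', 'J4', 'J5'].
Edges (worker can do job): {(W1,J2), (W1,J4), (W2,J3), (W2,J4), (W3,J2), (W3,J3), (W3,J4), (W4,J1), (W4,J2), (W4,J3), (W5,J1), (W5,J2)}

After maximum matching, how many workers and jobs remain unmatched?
Unmatched: 1 workers, 1 jobs

Maximum matching size: 4
Workers: 5 total, 4 matched, 1 unmatched
Jobs: 5 total, 4 matched, 1 unmatched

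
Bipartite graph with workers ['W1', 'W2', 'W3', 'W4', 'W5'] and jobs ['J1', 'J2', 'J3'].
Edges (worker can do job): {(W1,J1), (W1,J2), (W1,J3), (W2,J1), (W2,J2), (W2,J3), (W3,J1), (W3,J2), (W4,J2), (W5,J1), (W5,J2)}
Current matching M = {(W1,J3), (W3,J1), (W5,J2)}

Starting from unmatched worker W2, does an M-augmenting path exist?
No augmenting path from W2

Alternating search from W2 reaches jobs: {J1, J2, J3}.
Every reachable job is already matched in M, and following those matched edges back to workers exposes no further unvisited jobs.
No M-augmenting path from W2 exists.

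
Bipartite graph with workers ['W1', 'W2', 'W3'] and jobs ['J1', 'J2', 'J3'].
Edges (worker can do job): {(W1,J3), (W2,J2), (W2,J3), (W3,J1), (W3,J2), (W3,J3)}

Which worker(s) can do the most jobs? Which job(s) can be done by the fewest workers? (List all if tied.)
Most versatile: W3 (3 jobs); Least covered: J1 (1 workers)

Worker degrees (jobs they can do): W1:1, W2:2, W3:3
Job degrees (workers who can do it): J1:1, J2:2, J3:3

Maximum worker degree is 3, achieved by: W3
Minimum job degree is 1, achieved by: J1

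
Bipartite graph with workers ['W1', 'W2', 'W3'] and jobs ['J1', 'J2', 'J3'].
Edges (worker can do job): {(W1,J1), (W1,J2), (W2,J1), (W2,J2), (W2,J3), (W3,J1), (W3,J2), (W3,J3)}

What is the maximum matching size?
Maximum matching size = 3

Maximum matching: {(W1,J1), (W2,J2), (W3,J3)}
Size: 3

This assigns 3 workers to 3 distinct jobs.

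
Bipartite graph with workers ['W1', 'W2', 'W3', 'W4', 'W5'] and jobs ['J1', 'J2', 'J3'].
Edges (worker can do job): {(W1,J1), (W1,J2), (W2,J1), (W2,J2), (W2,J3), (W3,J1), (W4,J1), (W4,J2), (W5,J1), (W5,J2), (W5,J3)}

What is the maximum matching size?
Maximum matching size = 3

Maximum matching: {(W3,J1), (W4,J2), (W5,J3)}
Size: 3

This assigns 3 workers to 3 distinct jobs.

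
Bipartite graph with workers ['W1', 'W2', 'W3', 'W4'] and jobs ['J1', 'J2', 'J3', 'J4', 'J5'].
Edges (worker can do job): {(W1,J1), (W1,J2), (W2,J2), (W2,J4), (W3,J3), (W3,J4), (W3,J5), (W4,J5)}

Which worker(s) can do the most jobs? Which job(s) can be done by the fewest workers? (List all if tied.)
Most versatile: W3 (3 jobs); Least covered: J1, J3 (1 workers)

Worker degrees (jobs they can do): W1:2, W2:2, W3:3, W4:1
Job degrees (workers who can do it): J1:1, J2:2, J3:1, J4:2, J5:2

Maximum worker degree is 3, achieved by: W3
Minimum job degree is 1, achieved by: J1, J3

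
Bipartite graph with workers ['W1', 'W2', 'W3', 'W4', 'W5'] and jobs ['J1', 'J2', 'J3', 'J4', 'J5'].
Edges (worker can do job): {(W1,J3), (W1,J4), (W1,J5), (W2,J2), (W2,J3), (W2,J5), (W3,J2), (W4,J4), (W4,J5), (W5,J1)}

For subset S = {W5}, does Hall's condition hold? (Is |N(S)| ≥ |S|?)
Yes: |N(S)| = 1, |S| = 1

Subset S = {W5}
Neighbors N(S) = {J1}

|N(S)| = 1, |S| = 1
Hall's condition: |N(S)| ≥ |S| is satisfied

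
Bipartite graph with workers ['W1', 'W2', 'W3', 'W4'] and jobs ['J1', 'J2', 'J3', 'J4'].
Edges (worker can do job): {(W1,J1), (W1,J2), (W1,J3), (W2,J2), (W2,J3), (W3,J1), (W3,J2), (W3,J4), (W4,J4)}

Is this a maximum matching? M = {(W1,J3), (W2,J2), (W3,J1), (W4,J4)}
Yes, size 4 is maximum

Proposed matching has size 4.
Maximum matching size for this graph: 4.

This is a maximum matching.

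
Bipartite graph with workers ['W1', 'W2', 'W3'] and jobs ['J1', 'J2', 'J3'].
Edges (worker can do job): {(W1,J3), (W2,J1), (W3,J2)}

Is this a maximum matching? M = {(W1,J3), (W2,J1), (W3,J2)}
Yes, size 3 is maximum

Proposed matching has size 3.
Maximum matching size for this graph: 3.

This is a maximum matching.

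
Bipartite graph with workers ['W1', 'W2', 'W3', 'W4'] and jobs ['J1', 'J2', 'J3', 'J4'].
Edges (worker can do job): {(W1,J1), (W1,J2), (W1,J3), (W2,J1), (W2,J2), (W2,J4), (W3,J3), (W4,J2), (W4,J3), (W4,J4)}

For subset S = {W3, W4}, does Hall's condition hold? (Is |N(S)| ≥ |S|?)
Yes: |N(S)| = 3, |S| = 2

Subset S = {W3, W4}
Neighbors N(S) = {J2, J3, J4}

|N(S)| = 3, |S| = 2
Hall's condition: |N(S)| ≥ |S| is satisfied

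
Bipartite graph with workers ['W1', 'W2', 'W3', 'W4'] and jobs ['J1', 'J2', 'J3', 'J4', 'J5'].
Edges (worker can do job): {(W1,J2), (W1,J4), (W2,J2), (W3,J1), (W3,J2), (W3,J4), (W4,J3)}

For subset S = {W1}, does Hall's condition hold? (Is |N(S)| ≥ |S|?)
Yes: |N(S)| = 2, |S| = 1

Subset S = {W1}
Neighbors N(S) = {J2, J4}

|N(S)| = 2, |S| = 1
Hall's condition: |N(S)| ≥ |S| is satisfied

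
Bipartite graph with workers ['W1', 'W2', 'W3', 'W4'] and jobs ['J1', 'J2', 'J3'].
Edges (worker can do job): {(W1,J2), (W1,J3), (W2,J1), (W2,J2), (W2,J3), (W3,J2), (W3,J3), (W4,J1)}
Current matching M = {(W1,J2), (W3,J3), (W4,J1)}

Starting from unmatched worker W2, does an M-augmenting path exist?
No augmenting path from W2

Alternating search from W2 reaches jobs: {J1, J2, J3}.
Every reachable job is already matched in M, and following those matched edges back to workers exposes no further unvisited jobs.
No M-augmenting path from W2 exists.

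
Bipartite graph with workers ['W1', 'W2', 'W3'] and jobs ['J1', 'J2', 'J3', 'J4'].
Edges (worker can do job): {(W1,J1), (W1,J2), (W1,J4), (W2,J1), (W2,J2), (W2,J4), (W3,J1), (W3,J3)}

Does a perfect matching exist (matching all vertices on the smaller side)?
Yes, perfect matching exists (size 3)

Perfect matching: {(W1,J4), (W2,J2), (W3,J1)}
All 3 vertices on the smaller side are matched.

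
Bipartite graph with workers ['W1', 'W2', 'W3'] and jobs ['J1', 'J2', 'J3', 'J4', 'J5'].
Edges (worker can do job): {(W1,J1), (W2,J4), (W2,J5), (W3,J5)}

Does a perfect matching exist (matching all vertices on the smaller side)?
Yes, perfect matching exists (size 3)

Perfect matching: {(W1,J1), (W2,J4), (W3,J5)}
All 3 vertices on the smaller side are matched.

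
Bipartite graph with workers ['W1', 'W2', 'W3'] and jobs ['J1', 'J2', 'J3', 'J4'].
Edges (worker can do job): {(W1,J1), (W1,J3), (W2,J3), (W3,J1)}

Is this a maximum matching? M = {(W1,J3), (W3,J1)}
Yes, size 2 is maximum

Proposed matching has size 2.
Maximum matching size for this graph: 2.

This is a maximum matching.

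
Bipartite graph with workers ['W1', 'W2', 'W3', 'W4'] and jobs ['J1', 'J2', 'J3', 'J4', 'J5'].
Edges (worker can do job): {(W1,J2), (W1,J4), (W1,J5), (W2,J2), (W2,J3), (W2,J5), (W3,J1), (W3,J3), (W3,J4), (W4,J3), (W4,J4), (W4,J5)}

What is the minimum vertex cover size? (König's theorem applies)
Minimum vertex cover size = 4

By König's theorem: in bipartite graphs,
min vertex cover = max matching = 4

Maximum matching has size 4, so minimum vertex cover also has size 4.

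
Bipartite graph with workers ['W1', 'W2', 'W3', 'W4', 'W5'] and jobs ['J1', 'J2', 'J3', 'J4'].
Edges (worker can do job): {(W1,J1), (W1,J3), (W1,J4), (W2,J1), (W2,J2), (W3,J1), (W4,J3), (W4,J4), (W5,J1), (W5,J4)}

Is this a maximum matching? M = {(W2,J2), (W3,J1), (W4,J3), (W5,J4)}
Yes, size 4 is maximum

Proposed matching has size 4.
Maximum matching size for this graph: 4.

This is a maximum matching.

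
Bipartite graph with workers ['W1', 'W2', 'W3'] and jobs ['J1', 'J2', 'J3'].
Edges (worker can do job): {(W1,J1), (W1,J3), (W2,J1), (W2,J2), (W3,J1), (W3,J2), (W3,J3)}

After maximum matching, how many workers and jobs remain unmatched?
Unmatched: 0 workers, 0 jobs

Maximum matching size: 3
Workers: 3 total, 3 matched, 0 unmatched
Jobs: 3 total, 3 matched, 0 unmatched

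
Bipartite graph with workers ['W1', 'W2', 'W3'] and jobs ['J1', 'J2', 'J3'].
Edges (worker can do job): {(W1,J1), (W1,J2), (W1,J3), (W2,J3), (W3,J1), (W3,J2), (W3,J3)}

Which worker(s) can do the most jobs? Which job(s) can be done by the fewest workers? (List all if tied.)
Most versatile: W1, W3 (3 jobs); Least covered: J1, J2 (2 workers)

Worker degrees (jobs they can do): W1:3, W2:1, W3:3
Job degrees (workers who can do it): J1:2, J2:2, J3:3

Maximum worker degree is 3, achieved by: W1, W3
Minimum job degree is 2, achieved by: J1, J2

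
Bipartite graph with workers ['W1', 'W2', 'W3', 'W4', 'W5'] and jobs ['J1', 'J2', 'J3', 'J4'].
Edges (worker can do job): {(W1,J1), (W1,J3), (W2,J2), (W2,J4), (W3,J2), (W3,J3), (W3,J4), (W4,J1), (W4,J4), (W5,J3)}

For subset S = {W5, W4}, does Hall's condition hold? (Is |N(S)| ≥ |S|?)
Yes: |N(S)| = 3, |S| = 2

Subset S = {W5, W4}
Neighbors N(S) = {J1, J3, J4}

|N(S)| = 3, |S| = 2
Hall's condition: |N(S)| ≥ |S| is satisfied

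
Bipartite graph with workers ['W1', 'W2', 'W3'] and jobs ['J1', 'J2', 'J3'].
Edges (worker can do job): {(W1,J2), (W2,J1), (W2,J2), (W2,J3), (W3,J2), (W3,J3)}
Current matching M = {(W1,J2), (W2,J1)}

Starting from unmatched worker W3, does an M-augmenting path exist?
Yes: W3 → J3

An M-augmenting path alternates non-matching / matching edges, starting and ending at unmatched vertices.
Path: W3 → J3
(J3 is unmatched in M, so the path is augmenting.)
Flipping edges along this path would increase |M| from 2 to 3.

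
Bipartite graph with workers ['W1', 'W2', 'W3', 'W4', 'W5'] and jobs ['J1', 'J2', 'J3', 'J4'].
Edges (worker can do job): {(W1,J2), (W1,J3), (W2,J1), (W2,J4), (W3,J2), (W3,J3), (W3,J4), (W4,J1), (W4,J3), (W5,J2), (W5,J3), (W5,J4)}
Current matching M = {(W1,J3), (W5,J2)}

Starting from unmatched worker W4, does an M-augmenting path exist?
Yes: W4 → J1

An M-augmenting path alternates non-matching / matching edges, starting and ending at unmatched vertices.
Path: W4 → J1
(J1 is unmatched in M, so the path is augmenting.)
Flipping edges along this path would increase |M| from 2 to 3.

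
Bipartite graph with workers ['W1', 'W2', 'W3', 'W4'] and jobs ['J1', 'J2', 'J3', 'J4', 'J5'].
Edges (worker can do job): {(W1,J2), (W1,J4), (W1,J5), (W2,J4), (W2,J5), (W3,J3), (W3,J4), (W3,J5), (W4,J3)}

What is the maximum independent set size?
Maximum independent set = 5

By König's theorem:
- Min vertex cover = Max matching = 4
- Max independent set = Total vertices - Min vertex cover
- Max independent set = 9 - 4 = 5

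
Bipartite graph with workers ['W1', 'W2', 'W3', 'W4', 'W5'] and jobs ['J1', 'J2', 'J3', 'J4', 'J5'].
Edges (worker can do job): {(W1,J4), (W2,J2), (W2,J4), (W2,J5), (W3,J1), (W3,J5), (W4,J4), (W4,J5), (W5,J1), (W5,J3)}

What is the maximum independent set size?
Maximum independent set = 5

By König's theorem:
- Min vertex cover = Max matching = 5
- Max independent set = Total vertices - Min vertex cover
- Max independent set = 10 - 5 = 5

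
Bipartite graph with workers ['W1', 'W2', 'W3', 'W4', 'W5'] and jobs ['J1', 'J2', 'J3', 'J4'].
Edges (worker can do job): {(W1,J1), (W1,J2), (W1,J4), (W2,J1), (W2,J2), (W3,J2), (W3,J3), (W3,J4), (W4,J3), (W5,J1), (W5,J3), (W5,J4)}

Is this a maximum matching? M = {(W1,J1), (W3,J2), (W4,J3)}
No, size 3 is not maximum

Proposed matching has size 3.
Maximum matching size for this graph: 4.

This is NOT maximum - can be improved to size 4.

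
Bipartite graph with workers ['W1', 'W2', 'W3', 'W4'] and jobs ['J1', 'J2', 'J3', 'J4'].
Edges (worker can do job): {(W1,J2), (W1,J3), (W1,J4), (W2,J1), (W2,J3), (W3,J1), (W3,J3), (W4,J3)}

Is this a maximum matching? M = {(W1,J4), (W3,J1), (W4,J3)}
Yes, size 3 is maximum

Proposed matching has size 3.
Maximum matching size for this graph: 3.

This is a maximum matching.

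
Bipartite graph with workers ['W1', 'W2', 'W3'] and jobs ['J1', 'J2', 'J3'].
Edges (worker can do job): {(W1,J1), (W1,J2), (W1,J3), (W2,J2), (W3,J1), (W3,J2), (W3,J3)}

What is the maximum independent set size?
Maximum independent set = 3

By König's theorem:
- Min vertex cover = Max matching = 3
- Max independent set = Total vertices - Min vertex cover
- Max independent set = 6 - 3 = 3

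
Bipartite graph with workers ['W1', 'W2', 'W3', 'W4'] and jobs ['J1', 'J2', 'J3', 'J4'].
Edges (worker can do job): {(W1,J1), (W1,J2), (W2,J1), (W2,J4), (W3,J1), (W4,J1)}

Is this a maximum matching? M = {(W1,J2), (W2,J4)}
No, size 2 is not maximum

Proposed matching has size 2.
Maximum matching size for this graph: 3.

This is NOT maximum - can be improved to size 3.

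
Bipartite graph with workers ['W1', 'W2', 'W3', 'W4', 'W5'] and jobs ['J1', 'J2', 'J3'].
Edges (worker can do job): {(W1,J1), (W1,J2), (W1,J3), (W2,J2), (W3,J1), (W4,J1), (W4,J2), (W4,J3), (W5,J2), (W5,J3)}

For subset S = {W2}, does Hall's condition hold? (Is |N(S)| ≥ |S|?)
Yes: |N(S)| = 1, |S| = 1

Subset S = {W2}
Neighbors N(S) = {J2}

|N(S)| = 1, |S| = 1
Hall's condition: |N(S)| ≥ |S| is satisfied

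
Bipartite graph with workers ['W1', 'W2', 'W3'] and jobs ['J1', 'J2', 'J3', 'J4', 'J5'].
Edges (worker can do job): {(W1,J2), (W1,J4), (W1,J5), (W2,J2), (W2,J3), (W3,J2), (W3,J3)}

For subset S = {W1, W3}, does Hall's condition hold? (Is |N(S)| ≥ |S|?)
Yes: |N(S)| = 4, |S| = 2

Subset S = {W1, W3}
Neighbors N(S) = {J2, J3, J4, J5}

|N(S)| = 4, |S| = 2
Hall's condition: |N(S)| ≥ |S| is satisfied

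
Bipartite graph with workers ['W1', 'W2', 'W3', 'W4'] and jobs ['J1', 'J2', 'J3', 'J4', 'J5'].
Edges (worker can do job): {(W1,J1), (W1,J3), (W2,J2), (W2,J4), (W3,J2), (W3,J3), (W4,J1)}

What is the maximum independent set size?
Maximum independent set = 5

By König's theorem:
- Min vertex cover = Max matching = 4
- Max independent set = Total vertices - Min vertex cover
- Max independent set = 9 - 4 = 5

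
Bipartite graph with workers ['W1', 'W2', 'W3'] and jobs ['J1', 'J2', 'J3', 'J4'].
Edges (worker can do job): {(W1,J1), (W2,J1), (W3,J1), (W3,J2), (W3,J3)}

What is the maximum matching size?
Maximum matching size = 2

Maximum matching: {(W1,J1), (W3,J3)}
Size: 2

This assigns 2 workers to 2 distinct jobs.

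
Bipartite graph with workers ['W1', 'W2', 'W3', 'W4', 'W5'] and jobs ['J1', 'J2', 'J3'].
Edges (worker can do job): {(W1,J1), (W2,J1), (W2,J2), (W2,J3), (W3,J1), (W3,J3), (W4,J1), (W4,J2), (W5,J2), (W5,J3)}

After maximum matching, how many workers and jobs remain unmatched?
Unmatched: 2 workers, 0 jobs

Maximum matching size: 3
Workers: 5 total, 3 matched, 2 unmatched
Jobs: 3 total, 3 matched, 0 unmatched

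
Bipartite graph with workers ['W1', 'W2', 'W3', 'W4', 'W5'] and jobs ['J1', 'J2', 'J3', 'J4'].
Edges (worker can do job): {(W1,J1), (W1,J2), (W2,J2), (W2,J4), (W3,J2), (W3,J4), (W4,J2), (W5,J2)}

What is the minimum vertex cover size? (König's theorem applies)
Minimum vertex cover size = 3

By König's theorem: in bipartite graphs,
min vertex cover = max matching = 3

Maximum matching has size 3, so minimum vertex cover also has size 3.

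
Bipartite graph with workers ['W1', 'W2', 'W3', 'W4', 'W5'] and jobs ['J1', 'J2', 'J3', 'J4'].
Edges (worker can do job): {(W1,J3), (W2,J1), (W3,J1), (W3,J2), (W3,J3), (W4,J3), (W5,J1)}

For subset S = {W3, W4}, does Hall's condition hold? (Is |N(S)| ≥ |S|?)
Yes: |N(S)| = 3, |S| = 2

Subset S = {W3, W4}
Neighbors N(S) = {J1, J2, J3}

|N(S)| = 3, |S| = 2
Hall's condition: |N(S)| ≥ |S| is satisfied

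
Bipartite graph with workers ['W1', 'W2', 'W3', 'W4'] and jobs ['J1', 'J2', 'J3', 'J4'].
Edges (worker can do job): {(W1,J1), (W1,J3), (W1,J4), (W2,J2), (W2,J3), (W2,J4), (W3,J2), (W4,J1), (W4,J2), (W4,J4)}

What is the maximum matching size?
Maximum matching size = 4

Maximum matching: {(W1,J3), (W2,J4), (W3,J2), (W4,J1)}
Size: 4

This assigns 4 workers to 4 distinct jobs.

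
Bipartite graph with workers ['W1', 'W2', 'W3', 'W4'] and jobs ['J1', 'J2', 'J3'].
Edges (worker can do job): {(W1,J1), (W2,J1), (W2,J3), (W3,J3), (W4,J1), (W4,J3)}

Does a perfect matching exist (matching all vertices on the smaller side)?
No, maximum matching has size 2 < 3

Maximum matching has size 2, need 3 for perfect matching.
Unmatched workers: ['W1', 'W2']
Unmatched jobs: ['J2']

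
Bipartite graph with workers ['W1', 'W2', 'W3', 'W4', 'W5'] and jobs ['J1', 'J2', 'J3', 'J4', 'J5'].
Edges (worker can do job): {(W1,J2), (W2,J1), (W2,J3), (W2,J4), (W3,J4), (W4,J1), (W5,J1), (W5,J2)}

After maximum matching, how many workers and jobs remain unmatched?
Unmatched: 1 workers, 1 jobs

Maximum matching size: 4
Workers: 5 total, 4 matched, 1 unmatched
Jobs: 5 total, 4 matched, 1 unmatched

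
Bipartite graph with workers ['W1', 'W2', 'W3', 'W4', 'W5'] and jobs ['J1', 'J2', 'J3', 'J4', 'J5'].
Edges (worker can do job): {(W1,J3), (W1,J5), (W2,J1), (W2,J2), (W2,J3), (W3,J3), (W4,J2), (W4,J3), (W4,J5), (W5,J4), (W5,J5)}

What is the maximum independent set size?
Maximum independent set = 5

By König's theorem:
- Min vertex cover = Max matching = 5
- Max independent set = Total vertices - Min vertex cover
- Max independent set = 10 - 5 = 5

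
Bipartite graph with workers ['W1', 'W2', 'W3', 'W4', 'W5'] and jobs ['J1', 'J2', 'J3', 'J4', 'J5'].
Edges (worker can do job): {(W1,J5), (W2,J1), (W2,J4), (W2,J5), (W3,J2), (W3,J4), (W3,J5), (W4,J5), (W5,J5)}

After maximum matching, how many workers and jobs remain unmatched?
Unmatched: 2 workers, 2 jobs

Maximum matching size: 3
Workers: 5 total, 3 matched, 2 unmatched
Jobs: 5 total, 3 matched, 2 unmatched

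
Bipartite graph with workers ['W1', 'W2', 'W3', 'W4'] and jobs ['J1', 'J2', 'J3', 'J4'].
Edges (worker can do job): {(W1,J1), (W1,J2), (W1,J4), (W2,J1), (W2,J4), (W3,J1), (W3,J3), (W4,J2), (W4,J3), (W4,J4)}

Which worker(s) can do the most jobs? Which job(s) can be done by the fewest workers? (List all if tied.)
Most versatile: W1, W4 (3 jobs); Least covered: J2, J3 (2 workers)

Worker degrees (jobs they can do): W1:3, W2:2, W3:2, W4:3
Job degrees (workers who can do it): J1:3, J2:2, J3:2, J4:3

Maximum worker degree is 3, achieved by: W1, W4
Minimum job degree is 2, achieved by: J2, J3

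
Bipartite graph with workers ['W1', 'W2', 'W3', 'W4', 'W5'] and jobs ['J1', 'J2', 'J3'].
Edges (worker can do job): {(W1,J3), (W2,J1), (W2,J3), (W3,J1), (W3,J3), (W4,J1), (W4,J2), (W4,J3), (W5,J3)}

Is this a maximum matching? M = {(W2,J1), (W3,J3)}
No, size 2 is not maximum

Proposed matching has size 2.
Maximum matching size for this graph: 3.

This is NOT maximum - can be improved to size 3.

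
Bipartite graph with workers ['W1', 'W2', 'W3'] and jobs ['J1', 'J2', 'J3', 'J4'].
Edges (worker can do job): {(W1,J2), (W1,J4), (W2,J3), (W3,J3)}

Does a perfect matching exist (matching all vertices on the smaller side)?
No, maximum matching has size 2 < 3

Maximum matching has size 2, need 3 for perfect matching.
Unmatched workers: ['W2']
Unmatched jobs: ['J1', 'J4']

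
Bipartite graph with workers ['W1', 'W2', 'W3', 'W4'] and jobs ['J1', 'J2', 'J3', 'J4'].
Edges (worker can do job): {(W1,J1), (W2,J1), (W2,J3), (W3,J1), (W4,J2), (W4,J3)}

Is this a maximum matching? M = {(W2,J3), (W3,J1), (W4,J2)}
Yes, size 3 is maximum

Proposed matching has size 3.
Maximum matching size for this graph: 3.

This is a maximum matching.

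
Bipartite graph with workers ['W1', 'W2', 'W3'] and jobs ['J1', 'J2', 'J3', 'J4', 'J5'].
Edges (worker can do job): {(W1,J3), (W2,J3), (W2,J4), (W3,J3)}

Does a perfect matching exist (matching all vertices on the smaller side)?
No, maximum matching has size 2 < 3

Maximum matching has size 2, need 3 for perfect matching.
Unmatched workers: ['W1']
Unmatched jobs: ['J5', 'J2', 'J1']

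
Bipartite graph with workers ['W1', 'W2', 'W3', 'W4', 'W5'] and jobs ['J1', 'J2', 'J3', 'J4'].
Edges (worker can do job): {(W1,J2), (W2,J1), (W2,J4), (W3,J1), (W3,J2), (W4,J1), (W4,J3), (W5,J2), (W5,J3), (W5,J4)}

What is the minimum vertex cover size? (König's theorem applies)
Minimum vertex cover size = 4

By König's theorem: in bipartite graphs,
min vertex cover = max matching = 4

Maximum matching has size 4, so minimum vertex cover also has size 4.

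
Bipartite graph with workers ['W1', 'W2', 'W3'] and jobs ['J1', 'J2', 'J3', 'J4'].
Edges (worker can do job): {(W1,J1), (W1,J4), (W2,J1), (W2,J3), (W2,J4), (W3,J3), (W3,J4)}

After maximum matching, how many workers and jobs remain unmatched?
Unmatched: 0 workers, 1 jobs

Maximum matching size: 3
Workers: 3 total, 3 matched, 0 unmatched
Jobs: 4 total, 3 matched, 1 unmatched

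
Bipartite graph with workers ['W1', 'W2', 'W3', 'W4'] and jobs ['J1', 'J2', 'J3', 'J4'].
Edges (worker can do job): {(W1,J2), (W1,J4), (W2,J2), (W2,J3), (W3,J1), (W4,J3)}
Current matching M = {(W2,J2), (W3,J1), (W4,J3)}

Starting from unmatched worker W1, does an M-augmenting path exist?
Yes: W1 → J4

An M-augmenting path alternates non-matching / matching edges, starting and ending at unmatched vertices.
Path: W1 → J4
(J4 is unmatched in M, so the path is augmenting.)
Flipping edges along this path would increase |M| from 3 to 4.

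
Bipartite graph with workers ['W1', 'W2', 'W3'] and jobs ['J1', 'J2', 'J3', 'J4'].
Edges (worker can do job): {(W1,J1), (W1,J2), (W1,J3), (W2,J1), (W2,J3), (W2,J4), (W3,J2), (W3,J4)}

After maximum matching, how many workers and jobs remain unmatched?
Unmatched: 0 workers, 1 jobs

Maximum matching size: 3
Workers: 3 total, 3 matched, 0 unmatched
Jobs: 4 total, 3 matched, 1 unmatched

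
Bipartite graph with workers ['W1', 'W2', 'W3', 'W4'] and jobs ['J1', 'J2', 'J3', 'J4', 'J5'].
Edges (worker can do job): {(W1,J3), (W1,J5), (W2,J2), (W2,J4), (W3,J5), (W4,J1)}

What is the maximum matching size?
Maximum matching size = 4

Maximum matching: {(W1,J3), (W2,J4), (W3,J5), (W4,J1)}
Size: 4

This assigns 4 workers to 4 distinct jobs.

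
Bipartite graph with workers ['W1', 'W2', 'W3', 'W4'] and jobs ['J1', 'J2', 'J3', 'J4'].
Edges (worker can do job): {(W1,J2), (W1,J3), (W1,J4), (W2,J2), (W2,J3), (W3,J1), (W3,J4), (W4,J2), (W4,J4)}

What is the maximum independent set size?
Maximum independent set = 4

By König's theorem:
- Min vertex cover = Max matching = 4
- Max independent set = Total vertices - Min vertex cover
- Max independent set = 8 - 4 = 4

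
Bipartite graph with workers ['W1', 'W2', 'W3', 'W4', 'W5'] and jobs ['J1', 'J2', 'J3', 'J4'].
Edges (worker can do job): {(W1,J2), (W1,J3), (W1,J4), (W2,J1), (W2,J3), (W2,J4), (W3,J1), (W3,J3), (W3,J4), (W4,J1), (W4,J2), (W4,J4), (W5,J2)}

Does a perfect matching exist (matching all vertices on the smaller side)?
Yes, perfect matching exists (size 4)

Perfect matching: {(W1,J3), (W3,J1), (W4,J4), (W5,J2)}
All 4 vertices on the smaller side are matched.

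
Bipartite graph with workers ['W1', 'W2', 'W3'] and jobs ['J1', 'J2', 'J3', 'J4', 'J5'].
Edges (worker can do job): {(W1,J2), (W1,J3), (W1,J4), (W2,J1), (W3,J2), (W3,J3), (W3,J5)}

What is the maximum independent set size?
Maximum independent set = 5

By König's theorem:
- Min vertex cover = Max matching = 3
- Max independent set = Total vertices - Min vertex cover
- Max independent set = 8 - 3 = 5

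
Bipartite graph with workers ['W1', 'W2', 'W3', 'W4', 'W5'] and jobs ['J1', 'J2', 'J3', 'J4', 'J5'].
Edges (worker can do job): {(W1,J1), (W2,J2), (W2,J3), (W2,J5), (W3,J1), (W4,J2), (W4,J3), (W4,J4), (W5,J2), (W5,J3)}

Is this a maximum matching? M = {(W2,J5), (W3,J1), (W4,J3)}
No, size 3 is not maximum

Proposed matching has size 3.
Maximum matching size for this graph: 4.

This is NOT maximum - can be improved to size 4.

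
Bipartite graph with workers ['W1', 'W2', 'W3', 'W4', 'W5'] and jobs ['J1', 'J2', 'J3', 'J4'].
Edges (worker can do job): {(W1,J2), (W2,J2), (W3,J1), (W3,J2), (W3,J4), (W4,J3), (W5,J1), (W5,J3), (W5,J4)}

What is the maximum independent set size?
Maximum independent set = 5

By König's theorem:
- Min vertex cover = Max matching = 4
- Max independent set = Total vertices - Min vertex cover
- Max independent set = 9 - 4 = 5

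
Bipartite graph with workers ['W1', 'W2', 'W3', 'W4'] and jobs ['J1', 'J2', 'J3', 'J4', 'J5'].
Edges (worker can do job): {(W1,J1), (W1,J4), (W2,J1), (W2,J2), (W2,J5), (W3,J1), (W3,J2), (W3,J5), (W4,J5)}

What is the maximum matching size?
Maximum matching size = 4

Maximum matching: {(W1,J4), (W2,J2), (W3,J1), (W4,J5)}
Size: 4

This assigns 4 workers to 4 distinct jobs.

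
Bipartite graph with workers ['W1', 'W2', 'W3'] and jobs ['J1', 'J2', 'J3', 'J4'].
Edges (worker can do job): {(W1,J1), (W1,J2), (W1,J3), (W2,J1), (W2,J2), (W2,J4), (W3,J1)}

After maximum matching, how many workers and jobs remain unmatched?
Unmatched: 0 workers, 1 jobs

Maximum matching size: 3
Workers: 3 total, 3 matched, 0 unmatched
Jobs: 4 total, 3 matched, 1 unmatched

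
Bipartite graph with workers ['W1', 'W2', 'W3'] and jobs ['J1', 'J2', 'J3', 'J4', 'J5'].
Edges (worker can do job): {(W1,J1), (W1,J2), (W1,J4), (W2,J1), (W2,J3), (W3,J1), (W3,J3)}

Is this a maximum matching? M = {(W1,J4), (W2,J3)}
No, size 2 is not maximum

Proposed matching has size 2.
Maximum matching size for this graph: 3.

This is NOT maximum - can be improved to size 3.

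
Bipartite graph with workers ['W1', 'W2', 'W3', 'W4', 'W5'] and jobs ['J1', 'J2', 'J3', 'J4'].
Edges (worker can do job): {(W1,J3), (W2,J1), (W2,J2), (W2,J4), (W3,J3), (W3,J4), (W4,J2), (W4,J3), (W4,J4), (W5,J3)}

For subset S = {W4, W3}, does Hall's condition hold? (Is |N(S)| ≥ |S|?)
Yes: |N(S)| = 3, |S| = 2

Subset S = {W4, W3}
Neighbors N(S) = {J2, J3, J4}

|N(S)| = 3, |S| = 2
Hall's condition: |N(S)| ≥ |S| is satisfied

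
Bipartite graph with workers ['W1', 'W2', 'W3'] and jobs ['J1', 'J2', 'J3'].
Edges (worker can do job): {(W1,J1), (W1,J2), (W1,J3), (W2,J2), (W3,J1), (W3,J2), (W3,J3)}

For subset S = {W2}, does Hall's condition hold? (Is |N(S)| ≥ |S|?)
Yes: |N(S)| = 1, |S| = 1

Subset S = {W2}
Neighbors N(S) = {J2}

|N(S)| = 1, |S| = 1
Hall's condition: |N(S)| ≥ |S| is satisfied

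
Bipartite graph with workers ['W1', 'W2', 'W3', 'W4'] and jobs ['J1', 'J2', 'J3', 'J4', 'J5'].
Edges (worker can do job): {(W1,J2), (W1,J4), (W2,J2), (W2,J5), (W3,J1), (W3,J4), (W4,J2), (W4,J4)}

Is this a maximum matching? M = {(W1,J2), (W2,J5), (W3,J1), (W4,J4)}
Yes, size 4 is maximum

Proposed matching has size 4.
Maximum matching size for this graph: 4.

This is a maximum matching.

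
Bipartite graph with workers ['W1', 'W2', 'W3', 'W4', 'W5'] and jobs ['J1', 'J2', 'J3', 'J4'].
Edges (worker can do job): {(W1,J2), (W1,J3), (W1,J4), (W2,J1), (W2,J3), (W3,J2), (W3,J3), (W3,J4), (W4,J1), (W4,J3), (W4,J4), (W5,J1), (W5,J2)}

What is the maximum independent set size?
Maximum independent set = 5

By König's theorem:
- Min vertex cover = Max matching = 4
- Max independent set = Total vertices - Min vertex cover
- Max independent set = 9 - 4 = 5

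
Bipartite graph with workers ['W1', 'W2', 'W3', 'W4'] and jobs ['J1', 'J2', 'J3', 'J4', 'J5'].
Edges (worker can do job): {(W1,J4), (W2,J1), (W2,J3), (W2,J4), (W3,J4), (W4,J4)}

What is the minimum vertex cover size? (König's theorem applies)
Minimum vertex cover size = 2

By König's theorem: in bipartite graphs,
min vertex cover = max matching = 2

Maximum matching has size 2, so minimum vertex cover also has size 2.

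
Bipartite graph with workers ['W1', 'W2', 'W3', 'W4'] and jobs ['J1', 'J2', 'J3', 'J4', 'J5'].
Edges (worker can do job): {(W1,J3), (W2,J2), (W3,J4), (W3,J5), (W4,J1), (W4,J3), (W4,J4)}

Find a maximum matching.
Matching: {(W1,J3), (W2,J2), (W3,J5), (W4,J4)}

Maximum matching (size 4):
  W1 → J3
  W2 → J2
  W3 → J5
  W4 → J4

Each worker is assigned to at most one job, and each job to at most one worker.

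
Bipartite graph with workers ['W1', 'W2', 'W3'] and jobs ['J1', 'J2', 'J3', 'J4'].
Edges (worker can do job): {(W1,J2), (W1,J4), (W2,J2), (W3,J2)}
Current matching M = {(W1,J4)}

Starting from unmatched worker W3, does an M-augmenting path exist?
Yes: W3 → J2

An M-augmenting path alternates non-matching / matching edges, starting and ending at unmatched vertices.
Path: W3 → J2
(J2 is unmatched in M, so the path is augmenting.)
Flipping edges along this path would increase |M| from 1 to 2.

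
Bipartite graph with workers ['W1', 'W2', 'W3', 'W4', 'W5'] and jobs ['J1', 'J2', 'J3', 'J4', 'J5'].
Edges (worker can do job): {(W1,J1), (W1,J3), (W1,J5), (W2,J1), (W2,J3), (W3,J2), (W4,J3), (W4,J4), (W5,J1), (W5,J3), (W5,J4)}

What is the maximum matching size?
Maximum matching size = 5

Maximum matching: {(W1,J5), (W2,J3), (W3,J2), (W4,J4), (W5,J1)}
Size: 5

This assigns 5 workers to 5 distinct jobs.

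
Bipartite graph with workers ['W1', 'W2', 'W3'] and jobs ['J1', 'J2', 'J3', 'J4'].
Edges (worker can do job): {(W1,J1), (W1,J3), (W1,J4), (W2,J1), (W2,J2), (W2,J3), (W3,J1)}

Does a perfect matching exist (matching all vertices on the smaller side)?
Yes, perfect matching exists (size 3)

Perfect matching: {(W1,J3), (W2,J2), (W3,J1)}
All 3 vertices on the smaller side are matched.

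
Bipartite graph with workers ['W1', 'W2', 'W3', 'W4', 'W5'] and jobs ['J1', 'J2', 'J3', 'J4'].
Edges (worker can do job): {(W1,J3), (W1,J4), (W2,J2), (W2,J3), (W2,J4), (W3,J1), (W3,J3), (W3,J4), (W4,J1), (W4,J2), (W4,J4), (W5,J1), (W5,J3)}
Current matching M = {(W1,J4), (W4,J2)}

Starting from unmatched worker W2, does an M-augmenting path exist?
Yes: W2 → J2 → W4 → J1

An M-augmenting path alternates non-matching / matching edges, starting and ending at unmatched vertices.
Path: W2 → J2 → W4 → J1
(J1 is unmatched in M, so the path is augmenting.)
Flipping edges along this path would increase |M| from 2 to 3.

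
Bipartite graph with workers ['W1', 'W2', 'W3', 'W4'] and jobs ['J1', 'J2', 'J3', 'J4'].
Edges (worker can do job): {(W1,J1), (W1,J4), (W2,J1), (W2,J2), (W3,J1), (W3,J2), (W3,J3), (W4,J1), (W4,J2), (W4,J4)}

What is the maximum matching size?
Maximum matching size = 4

Maximum matching: {(W1,J1), (W2,J2), (W3,J3), (W4,J4)}
Size: 4

This assigns 4 workers to 4 distinct jobs.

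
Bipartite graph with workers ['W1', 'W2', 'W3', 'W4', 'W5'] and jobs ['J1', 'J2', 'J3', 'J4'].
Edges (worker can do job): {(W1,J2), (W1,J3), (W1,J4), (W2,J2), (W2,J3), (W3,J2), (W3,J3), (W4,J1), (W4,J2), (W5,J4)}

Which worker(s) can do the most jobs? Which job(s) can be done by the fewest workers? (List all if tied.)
Most versatile: W1 (3 jobs); Least covered: J1 (1 workers)

Worker degrees (jobs they can do): W1:3, W2:2, W3:2, W4:2, W5:1
Job degrees (workers who can do it): J1:1, J2:4, J3:3, J4:2

Maximum worker degree is 3, achieved by: W1
Minimum job degree is 1, achieved by: J1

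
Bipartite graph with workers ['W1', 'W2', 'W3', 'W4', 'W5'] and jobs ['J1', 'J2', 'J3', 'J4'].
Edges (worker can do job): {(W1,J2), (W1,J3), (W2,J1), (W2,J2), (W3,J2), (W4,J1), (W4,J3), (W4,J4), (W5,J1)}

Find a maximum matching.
Matching: {(W1,J3), (W3,J2), (W4,J4), (W5,J1)}

Maximum matching (size 4):
  W1 → J3
  W3 → J2
  W4 → J4
  W5 → J1

Each worker is assigned to at most one job, and each job to at most one worker.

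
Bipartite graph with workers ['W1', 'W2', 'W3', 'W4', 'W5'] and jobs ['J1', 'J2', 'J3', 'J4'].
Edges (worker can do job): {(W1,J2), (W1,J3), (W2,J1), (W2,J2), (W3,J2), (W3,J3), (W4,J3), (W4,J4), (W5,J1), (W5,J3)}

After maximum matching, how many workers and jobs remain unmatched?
Unmatched: 1 workers, 0 jobs

Maximum matching size: 4
Workers: 5 total, 4 matched, 1 unmatched
Jobs: 4 total, 4 matched, 0 unmatched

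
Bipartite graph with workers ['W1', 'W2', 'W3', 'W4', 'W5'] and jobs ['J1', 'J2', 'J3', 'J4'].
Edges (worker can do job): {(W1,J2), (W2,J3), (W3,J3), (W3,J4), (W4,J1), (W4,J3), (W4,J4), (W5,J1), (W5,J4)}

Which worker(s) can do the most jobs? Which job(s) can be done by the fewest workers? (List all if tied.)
Most versatile: W4 (3 jobs); Least covered: J2 (1 workers)

Worker degrees (jobs they can do): W1:1, W2:1, W3:2, W4:3, W5:2
Job degrees (workers who can do it): J1:2, J2:1, J3:3, J4:3

Maximum worker degree is 3, achieved by: W4
Minimum job degree is 1, achieved by: J2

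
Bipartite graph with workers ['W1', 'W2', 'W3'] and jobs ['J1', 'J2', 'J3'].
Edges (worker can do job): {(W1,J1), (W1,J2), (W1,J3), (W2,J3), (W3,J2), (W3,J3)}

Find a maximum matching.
Matching: {(W1,J1), (W2,J3), (W3,J2)}

Maximum matching (size 3):
  W1 → J1
  W2 → J3
  W3 → J2

Each worker is assigned to at most one job, and each job to at most one worker.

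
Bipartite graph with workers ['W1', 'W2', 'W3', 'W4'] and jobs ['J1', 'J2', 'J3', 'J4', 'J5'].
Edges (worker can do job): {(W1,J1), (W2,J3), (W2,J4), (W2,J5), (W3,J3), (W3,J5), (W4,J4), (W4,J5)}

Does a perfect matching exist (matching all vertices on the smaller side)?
Yes, perfect matching exists (size 4)

Perfect matching: {(W1,J1), (W2,J4), (W3,J3), (W4,J5)}
All 4 vertices on the smaller side are matched.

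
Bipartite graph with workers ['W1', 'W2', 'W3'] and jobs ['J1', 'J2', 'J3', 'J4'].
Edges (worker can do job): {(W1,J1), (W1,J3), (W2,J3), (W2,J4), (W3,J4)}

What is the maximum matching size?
Maximum matching size = 3

Maximum matching: {(W1,J1), (W2,J3), (W3,J4)}
Size: 3

This assigns 3 workers to 3 distinct jobs.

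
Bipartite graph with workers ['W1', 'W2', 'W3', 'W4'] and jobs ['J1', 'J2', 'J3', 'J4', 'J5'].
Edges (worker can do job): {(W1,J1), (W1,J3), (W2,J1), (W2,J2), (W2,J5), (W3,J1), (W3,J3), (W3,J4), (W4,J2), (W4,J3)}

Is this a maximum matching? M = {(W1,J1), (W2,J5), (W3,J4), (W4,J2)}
Yes, size 4 is maximum

Proposed matching has size 4.
Maximum matching size for this graph: 4.

This is a maximum matching.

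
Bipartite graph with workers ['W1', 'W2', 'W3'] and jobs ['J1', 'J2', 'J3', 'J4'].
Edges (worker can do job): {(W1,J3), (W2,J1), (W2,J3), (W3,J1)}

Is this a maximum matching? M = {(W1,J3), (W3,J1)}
Yes, size 2 is maximum

Proposed matching has size 2.
Maximum matching size for this graph: 2.

This is a maximum matching.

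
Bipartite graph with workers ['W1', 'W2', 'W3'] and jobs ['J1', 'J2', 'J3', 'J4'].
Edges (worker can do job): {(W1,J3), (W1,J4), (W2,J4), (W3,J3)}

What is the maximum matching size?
Maximum matching size = 2

Maximum matching: {(W1,J4), (W3,J3)}
Size: 2

This assigns 2 workers to 2 distinct jobs.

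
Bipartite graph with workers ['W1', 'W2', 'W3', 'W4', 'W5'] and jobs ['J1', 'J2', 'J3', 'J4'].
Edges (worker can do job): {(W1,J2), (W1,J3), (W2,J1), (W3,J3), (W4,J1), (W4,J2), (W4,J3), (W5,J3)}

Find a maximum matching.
Matching: {(W1,J2), (W3,J3), (W4,J1)}

Maximum matching (size 3):
  W1 → J2
  W3 → J3
  W4 → J1

Each worker is assigned to at most one job, and each job to at most one worker.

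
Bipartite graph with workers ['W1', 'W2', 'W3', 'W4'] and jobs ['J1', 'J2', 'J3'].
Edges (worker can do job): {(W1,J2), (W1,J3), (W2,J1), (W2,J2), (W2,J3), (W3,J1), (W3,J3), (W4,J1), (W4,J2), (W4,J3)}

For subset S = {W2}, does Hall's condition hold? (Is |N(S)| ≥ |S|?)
Yes: |N(S)| = 3, |S| = 1

Subset S = {W2}
Neighbors N(S) = {J1, J2, J3}

|N(S)| = 3, |S| = 1
Hall's condition: |N(S)| ≥ |S| is satisfied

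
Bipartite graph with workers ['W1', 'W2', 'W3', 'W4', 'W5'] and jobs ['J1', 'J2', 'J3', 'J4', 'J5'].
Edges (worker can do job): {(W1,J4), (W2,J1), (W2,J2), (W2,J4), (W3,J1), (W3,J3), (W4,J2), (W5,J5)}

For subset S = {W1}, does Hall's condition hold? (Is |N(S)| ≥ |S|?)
Yes: |N(S)| = 1, |S| = 1

Subset S = {W1}
Neighbors N(S) = {J4}

|N(S)| = 1, |S| = 1
Hall's condition: |N(S)| ≥ |S| is satisfied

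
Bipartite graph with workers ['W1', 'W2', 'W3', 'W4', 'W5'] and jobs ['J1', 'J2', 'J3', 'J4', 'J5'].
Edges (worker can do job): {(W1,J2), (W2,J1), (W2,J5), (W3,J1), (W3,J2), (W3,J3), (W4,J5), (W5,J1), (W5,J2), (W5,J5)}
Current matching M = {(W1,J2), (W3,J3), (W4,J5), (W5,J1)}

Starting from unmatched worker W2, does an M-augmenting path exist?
No augmenting path from W2

Alternating search from W2 reaches jobs: {J1, J2, J5}.
Every reachable job is already matched in M, and following those matched edges back to workers exposes no further unvisited jobs.
No M-augmenting path from W2 exists.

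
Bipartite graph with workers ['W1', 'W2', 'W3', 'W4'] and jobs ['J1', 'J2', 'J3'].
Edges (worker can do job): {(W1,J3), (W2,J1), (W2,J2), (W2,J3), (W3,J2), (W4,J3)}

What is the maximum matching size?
Maximum matching size = 3

Maximum matching: {(W2,J1), (W3,J2), (W4,J3)}
Size: 3

This assigns 3 workers to 3 distinct jobs.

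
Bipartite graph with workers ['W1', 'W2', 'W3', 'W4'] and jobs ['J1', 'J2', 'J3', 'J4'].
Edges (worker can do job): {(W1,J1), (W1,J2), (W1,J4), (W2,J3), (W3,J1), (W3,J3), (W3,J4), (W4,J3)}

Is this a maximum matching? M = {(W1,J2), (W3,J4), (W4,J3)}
Yes, size 3 is maximum

Proposed matching has size 3.
Maximum matching size for this graph: 3.

This is a maximum matching.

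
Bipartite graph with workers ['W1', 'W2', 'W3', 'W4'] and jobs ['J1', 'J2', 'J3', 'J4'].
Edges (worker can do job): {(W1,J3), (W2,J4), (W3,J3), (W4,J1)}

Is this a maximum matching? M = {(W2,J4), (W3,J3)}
No, size 2 is not maximum

Proposed matching has size 2.
Maximum matching size for this graph: 3.

This is NOT maximum - can be improved to size 3.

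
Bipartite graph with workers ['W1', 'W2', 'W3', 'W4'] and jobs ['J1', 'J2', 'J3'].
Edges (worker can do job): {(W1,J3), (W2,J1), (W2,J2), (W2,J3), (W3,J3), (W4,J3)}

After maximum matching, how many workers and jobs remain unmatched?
Unmatched: 2 workers, 1 jobs

Maximum matching size: 2
Workers: 4 total, 2 matched, 2 unmatched
Jobs: 3 total, 2 matched, 1 unmatched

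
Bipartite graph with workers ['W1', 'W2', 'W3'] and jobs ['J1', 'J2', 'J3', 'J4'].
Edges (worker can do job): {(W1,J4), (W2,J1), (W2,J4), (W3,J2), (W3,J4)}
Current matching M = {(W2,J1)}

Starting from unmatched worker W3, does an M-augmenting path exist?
Yes: W3 → J4

An M-augmenting path alternates non-matching / matching edges, starting and ending at unmatched vertices.
Path: W3 → J4
(J4 is unmatched in M, so the path is augmenting.)
Flipping edges along this path would increase |M| from 1 to 2.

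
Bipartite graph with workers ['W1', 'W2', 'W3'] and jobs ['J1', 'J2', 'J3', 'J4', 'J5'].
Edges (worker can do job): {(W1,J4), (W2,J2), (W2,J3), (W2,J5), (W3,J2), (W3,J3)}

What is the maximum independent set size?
Maximum independent set = 5

By König's theorem:
- Min vertex cover = Max matching = 3
- Max independent set = Total vertices - Min vertex cover
- Max independent set = 8 - 3 = 5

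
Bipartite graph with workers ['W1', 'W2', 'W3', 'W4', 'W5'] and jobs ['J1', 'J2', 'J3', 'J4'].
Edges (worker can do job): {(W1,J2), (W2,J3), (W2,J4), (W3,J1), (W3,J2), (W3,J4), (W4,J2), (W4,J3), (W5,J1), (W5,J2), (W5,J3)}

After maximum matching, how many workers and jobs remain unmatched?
Unmatched: 1 workers, 0 jobs

Maximum matching size: 4
Workers: 5 total, 4 matched, 1 unmatched
Jobs: 4 total, 4 matched, 0 unmatched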